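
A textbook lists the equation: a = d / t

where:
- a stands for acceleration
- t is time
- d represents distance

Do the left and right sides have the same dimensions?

No

a (acceleration) has dimensions [L T^-2].
t (time) has dimensions [T].
d (distance) has dimensions [L].

Left side: [L T^-2]
Right side: [L T^-1]

The two sides have different dimensions, so the equation is NOT dimensionally consistent.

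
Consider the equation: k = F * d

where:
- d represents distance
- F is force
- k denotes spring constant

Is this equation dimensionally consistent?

No

d (distance) has dimensions [L].
F (force) has dimensions [L M T^-2].
k (spring constant) has dimensions [M T^-2].

Left side: [M T^-2]
Right side: [L^2 M T^-2]

The two sides have different dimensions, so the equation is NOT dimensionally consistent.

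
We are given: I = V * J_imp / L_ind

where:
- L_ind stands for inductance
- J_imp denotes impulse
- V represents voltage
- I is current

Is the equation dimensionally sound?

No

L_ind (inductance) has dimensions [I^-2 L^2 M T^-2].
J_imp (impulse) has dimensions [L M T^-1].
V (voltage) has dimensions [I^-1 L^2 M T^-3].
I (current) has dimensions [I].

Left side: [I]
Right side: [I L M T^-2]

The two sides have different dimensions, so the equation is NOT dimensionally consistent.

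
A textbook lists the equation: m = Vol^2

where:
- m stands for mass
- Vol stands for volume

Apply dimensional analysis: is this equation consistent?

No

m (mass) has dimensions [M].
Vol (volume) has dimensions [L^3].

Left side: [M]
Right side: [L^6]

The two sides have different dimensions, so the equation is NOT dimensionally consistent.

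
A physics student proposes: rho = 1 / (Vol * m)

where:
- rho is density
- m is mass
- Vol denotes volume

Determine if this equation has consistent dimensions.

No

rho (density) has dimensions [L^-3 M].
m (mass) has dimensions [M].
Vol (volume) has dimensions [L^3].

Left side: [L^-3 M]
Right side: [L^-3 M^-1]

The two sides have different dimensions, so the equation is NOT dimensionally consistent.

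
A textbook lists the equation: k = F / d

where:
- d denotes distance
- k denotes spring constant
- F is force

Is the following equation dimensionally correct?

Yes

d (distance) has dimensions [L].
k (spring constant) has dimensions [M T^-2].
F (force) has dimensions [L M T^-2].

Left side: [M T^-2]
Right side: [M T^-2]

Both sides have the same dimensions, so the equation is dimensionally consistent.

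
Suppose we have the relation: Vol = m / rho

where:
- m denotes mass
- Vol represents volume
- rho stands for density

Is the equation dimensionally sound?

Yes

m (mass) has dimensions [M].
Vol (volume) has dimensions [L^3].
rho (density) has dimensions [L^-3 M].

Left side: [L^3]
Right side: [L^3]

Both sides have the same dimensions, so the equation is dimensionally consistent.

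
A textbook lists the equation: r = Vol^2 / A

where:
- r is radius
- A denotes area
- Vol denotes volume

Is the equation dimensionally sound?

No

r (radius) has dimensions [L].
A (area) has dimensions [L^2].
Vol (volume) has dimensions [L^3].

Left side: [L]
Right side: [L^4]

The two sides have different dimensions, so the equation is NOT dimensionally consistent.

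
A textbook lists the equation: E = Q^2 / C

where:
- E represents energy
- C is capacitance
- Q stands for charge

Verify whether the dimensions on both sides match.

Yes

E (energy) has dimensions [L^2 M T^-2].
C (capacitance) has dimensions [I^2 L^-2 M^-1 T^4].
Q (charge) has dimensions [I T].

Left side: [L^2 M T^-2]
Right side: [L^2 M T^-2]

Both sides have the same dimensions, so the equation is dimensionally consistent.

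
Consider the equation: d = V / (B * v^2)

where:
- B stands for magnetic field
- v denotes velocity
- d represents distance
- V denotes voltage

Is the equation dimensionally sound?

No

B (magnetic field) has dimensions [I^-1 M T^-2].
v (velocity) has dimensions [L T^-1].
d (distance) has dimensions [L].
V (voltage) has dimensions [I^-1 L^2 M T^-3].

Left side: [L]
Right side: [T]

The two sides have different dimensions, so the equation is NOT dimensionally consistent.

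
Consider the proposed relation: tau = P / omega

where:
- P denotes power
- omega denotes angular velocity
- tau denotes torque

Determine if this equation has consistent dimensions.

Yes

P (power) has dimensions [L^2 M T^-3].
omega (angular velocity) has dimensions [T^-1].
tau (torque) has dimensions [L^2 M T^-2].

Left side: [L^2 M T^-2]
Right side: [L^2 M T^-2]

Both sides have the same dimensions, so the equation is dimensionally consistent.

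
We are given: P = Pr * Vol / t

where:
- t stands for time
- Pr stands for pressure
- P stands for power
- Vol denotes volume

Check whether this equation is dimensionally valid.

Yes

t (time) has dimensions [T].
Pr (pressure) has dimensions [L^-1 M T^-2].
P (power) has dimensions [L^2 M T^-3].
Vol (volume) has dimensions [L^3].

Left side: [L^2 M T^-3]
Right side: [L^2 M T^-3]

Both sides have the same dimensions, so the equation is dimensionally consistent.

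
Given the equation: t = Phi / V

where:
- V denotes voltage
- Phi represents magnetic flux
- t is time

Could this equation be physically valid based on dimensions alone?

Yes

V (voltage) has dimensions [I^-1 L^2 M T^-3].
Phi (magnetic flux) has dimensions [I^-1 L^2 M T^-2].
t (time) has dimensions [T].

Left side: [T]
Right side: [T]

Both sides have the same dimensions, so the equation is dimensionally consistent.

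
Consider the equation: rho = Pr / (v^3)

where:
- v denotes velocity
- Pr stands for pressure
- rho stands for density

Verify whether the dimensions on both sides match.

No

v (velocity) has dimensions [L T^-1].
Pr (pressure) has dimensions [L^-1 M T^-2].
rho (density) has dimensions [L^-3 M].

Left side: [L^-3 M]
Right side: [L^-4 M T]

The two sides have different dimensions, so the equation is NOT dimensionally consistent.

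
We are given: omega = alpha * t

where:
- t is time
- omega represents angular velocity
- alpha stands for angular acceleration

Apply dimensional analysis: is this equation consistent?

Yes

t (time) has dimensions [T].
omega (angular velocity) has dimensions [T^-1].
alpha (angular acceleration) has dimensions [T^-2].

Left side: [T^-1]
Right side: [T^-1]

Both sides have the same dimensions, so the equation is dimensionally consistent.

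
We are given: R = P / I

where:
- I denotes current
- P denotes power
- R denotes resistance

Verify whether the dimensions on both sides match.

No

I (current) has dimensions [I].
P (power) has dimensions [L^2 M T^-3].
R (resistance) has dimensions [I^-2 L^2 M T^-3].

Left side: [I^-2 L^2 M T^-3]
Right side: [I^-1 L^2 M T^-3]

The two sides have different dimensions, so the equation is NOT dimensionally consistent.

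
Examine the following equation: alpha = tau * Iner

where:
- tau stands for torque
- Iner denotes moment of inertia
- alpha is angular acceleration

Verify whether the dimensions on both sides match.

No

tau (torque) has dimensions [L^2 M T^-2].
Iner (moment of inertia) has dimensions [L^2 M].
alpha (angular acceleration) has dimensions [T^-2].

Left side: [T^-2]
Right side: [L^4 M^2 T^-2]

The two sides have different dimensions, so the equation is NOT dimensionally consistent.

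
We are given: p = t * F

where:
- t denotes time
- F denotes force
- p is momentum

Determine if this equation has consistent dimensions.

Yes

t (time) has dimensions [T].
F (force) has dimensions [L M T^-2].
p (momentum) has dimensions [L M T^-1].

Left side: [L M T^-1]
Right side: [L M T^-1]

Both sides have the same dimensions, so the equation is dimensionally consistent.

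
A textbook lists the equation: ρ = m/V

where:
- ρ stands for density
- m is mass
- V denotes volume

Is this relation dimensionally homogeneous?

Yes

ρ (density) has dimensions [L^-3 M].
m (mass) has dimensions [M].
V (volume) has dimensions [L^3].

Left side: [L^-3 M]
Right side: [L^-3 M]

Both sides have the same dimensions, so the equation is dimensionally consistent.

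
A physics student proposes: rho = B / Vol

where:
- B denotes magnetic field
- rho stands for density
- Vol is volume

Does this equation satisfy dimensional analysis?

No

B (magnetic field) has dimensions [I^-1 M T^-2].
rho (density) has dimensions [L^-3 M].
Vol (volume) has dimensions [L^3].

Left side: [L^-3 M]
Right side: [I^-1 L^-3 M T^-2]

The two sides have different dimensions, so the equation is NOT dimensionally consistent.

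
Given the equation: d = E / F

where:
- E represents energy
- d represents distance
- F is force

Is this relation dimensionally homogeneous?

Yes

E (energy) has dimensions [L^2 M T^-2].
d (distance) has dimensions [L].
F (force) has dimensions [L M T^-2].

Left side: [L]
Right side: [L]

Both sides have the same dimensions, so the equation is dimensionally consistent.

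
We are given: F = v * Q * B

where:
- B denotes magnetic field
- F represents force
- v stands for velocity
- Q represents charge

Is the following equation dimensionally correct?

Yes

B (magnetic field) has dimensions [I^-1 M T^-2].
F (force) has dimensions [L M T^-2].
v (velocity) has dimensions [L T^-1].
Q (charge) has dimensions [I T].

Left side: [L M T^-2]
Right side: [L M T^-2]

Both sides have the same dimensions, so the equation is dimensionally consistent.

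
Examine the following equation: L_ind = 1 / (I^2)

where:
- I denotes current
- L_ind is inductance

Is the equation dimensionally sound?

No

I (current) has dimensions [I].
L_ind (inductance) has dimensions [I^-2 L^2 M T^-2].

Left side: [I^-2 L^2 M T^-2]
Right side: [I^-2]

The two sides have different dimensions, so the equation is NOT dimensionally consistent.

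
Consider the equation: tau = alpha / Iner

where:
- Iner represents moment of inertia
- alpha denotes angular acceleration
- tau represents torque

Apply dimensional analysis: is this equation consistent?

No

Iner (moment of inertia) has dimensions [L^2 M].
alpha (angular acceleration) has dimensions [T^-2].
tau (torque) has dimensions [L^2 M T^-2].

Left side: [L^2 M T^-2]
Right side: [L^-2 M^-1 T^-2]

The two sides have different dimensions, so the equation is NOT dimensionally consistent.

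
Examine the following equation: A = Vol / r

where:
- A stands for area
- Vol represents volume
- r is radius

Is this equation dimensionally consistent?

Yes

A (area) has dimensions [L^2].
Vol (volume) has dimensions [L^3].
r (radius) has dimensions [L].

Left side: [L^2]
Right side: [L^2]

Both sides have the same dimensions, so the equation is dimensionally consistent.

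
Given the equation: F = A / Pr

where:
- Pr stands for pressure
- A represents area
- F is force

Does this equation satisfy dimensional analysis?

No

Pr (pressure) has dimensions [L^-1 M T^-2].
A (area) has dimensions [L^2].
F (force) has dimensions [L M T^-2].

Left side: [L M T^-2]
Right side: [L^3 M^-1 T^2]

The two sides have different dimensions, so the equation is NOT dimensionally consistent.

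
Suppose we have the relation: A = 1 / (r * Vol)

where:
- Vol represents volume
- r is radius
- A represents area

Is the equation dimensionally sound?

No

Vol (volume) has dimensions [L^3].
r (radius) has dimensions [L].
A (area) has dimensions [L^2].

Left side: [L^2]
Right side: [L^-4]

The two sides have different dimensions, so the equation is NOT dimensionally consistent.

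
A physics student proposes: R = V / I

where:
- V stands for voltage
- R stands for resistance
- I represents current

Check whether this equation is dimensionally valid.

Yes

V (voltage) has dimensions [I^-1 L^2 M T^-3].
R (resistance) has dimensions [I^-2 L^2 M T^-3].
I (current) has dimensions [I].

Left side: [I^-2 L^2 M T^-3]
Right side: [I^-2 L^2 M T^-3]

Both sides have the same dimensions, so the equation is dimensionally consistent.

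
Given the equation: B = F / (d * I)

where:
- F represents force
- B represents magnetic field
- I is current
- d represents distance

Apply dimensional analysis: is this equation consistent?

Yes

F (force) has dimensions [L M T^-2].
B (magnetic field) has dimensions [I^-1 M T^-2].
I (current) has dimensions [I].
d (distance) has dimensions [L].

Left side: [I^-1 M T^-2]
Right side: [I^-1 M T^-2]

Both sides have the same dimensions, so the equation is dimensionally consistent.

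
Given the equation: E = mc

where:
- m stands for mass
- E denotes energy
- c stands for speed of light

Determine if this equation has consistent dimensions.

No

m (mass) has dimensions [M].
E (energy) has dimensions [L^2 M T^-2].
c (speed of light) has dimensions [L T^-1].

Left side: [L^2 M T^-2]
Right side: [L M T^-1]

The two sides have different dimensions, so the equation is NOT dimensionally consistent.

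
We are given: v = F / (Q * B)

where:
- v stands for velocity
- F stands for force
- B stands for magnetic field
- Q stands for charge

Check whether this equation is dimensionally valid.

Yes

v (velocity) has dimensions [L T^-1].
F (force) has dimensions [L M T^-2].
B (magnetic field) has dimensions [I^-1 M T^-2].
Q (charge) has dimensions [I T].

Left side: [L T^-1]
Right side: [L T^-1]

Both sides have the same dimensions, so the equation is dimensionally consistent.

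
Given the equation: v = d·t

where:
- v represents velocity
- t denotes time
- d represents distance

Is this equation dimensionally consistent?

No

v (velocity) has dimensions [L T^-1].
t (time) has dimensions [T].
d (distance) has dimensions [L].

Left side: [L T^-1]
Right side: [L T]

The two sides have different dimensions, so the equation is NOT dimensionally consistent.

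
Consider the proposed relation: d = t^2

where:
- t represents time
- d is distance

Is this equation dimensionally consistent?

No

t (time) has dimensions [T].
d (distance) has dimensions [L].

Left side: [L]
Right side: [T^2]

The two sides have different dimensions, so the equation is NOT dimensionally consistent.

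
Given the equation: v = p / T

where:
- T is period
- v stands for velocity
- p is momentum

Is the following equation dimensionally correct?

No

T (period) has dimensions [T].
v (velocity) has dimensions [L T^-1].
p (momentum) has dimensions [L M T^-1].

Left side: [L T^-1]
Right side: [L M T^-2]

The two sides have different dimensions, so the equation is NOT dimensionally consistent.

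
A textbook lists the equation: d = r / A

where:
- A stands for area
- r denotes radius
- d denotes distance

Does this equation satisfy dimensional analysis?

No

A (area) has dimensions [L^2].
r (radius) has dimensions [L].
d (distance) has dimensions [L].

Left side: [L]
Right side: [L^-1]

The two sides have different dimensions, so the equation is NOT dimensionally consistent.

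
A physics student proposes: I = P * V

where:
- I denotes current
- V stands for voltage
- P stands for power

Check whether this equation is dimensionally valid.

No

I (current) has dimensions [I].
V (voltage) has dimensions [I^-1 L^2 M T^-3].
P (power) has dimensions [L^2 M T^-3].

Left side: [I]
Right side: [I^-1 L^4 M^2 T^-6]

The two sides have different dimensions, so the equation is NOT dimensionally consistent.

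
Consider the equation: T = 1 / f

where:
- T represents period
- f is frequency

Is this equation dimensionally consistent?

Yes

T (period) has dimensions [T].
f (frequency) has dimensions [T^-1].

Left side: [T]
Right side: [T]

Both sides have the same dimensions, so the equation is dimensionally consistent.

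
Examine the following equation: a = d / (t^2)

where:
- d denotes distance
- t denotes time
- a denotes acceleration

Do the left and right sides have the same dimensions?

Yes

d (distance) has dimensions [L].
t (time) has dimensions [T].
a (acceleration) has dimensions [L T^-2].

Left side: [L T^-2]
Right side: [L T^-2]

Both sides have the same dimensions, so the equation is dimensionally consistent.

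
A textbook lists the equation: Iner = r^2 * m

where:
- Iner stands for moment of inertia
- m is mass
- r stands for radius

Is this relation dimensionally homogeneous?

Yes

Iner (moment of inertia) has dimensions [L^2 M].
m (mass) has dimensions [M].
r (radius) has dimensions [L].

Left side: [L^2 M]
Right side: [L^2 M]

Both sides have the same dimensions, so the equation is dimensionally consistent.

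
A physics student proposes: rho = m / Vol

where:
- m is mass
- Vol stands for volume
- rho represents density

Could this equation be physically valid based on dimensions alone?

Yes

m (mass) has dimensions [M].
Vol (volume) has dimensions [L^3].
rho (density) has dimensions [L^-3 M].

Left side: [L^-3 M]
Right side: [L^-3 M]

Both sides have the same dimensions, so the equation is dimensionally consistent.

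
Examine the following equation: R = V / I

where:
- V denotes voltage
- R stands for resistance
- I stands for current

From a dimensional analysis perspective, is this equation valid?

Yes

V (voltage) has dimensions [I^-1 L^2 M T^-3].
R (resistance) has dimensions [I^-2 L^2 M T^-3].
I (current) has dimensions [I].

Left side: [I^-2 L^2 M T^-3]
Right side: [I^-2 L^2 M T^-3]

Both sides have the same dimensions, so the equation is dimensionally consistent.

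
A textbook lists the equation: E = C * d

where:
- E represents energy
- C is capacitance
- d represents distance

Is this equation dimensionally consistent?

No

E (energy) has dimensions [L^2 M T^-2].
C (capacitance) has dimensions [I^2 L^-2 M^-1 T^4].
d (distance) has dimensions [L].

Left side: [L^2 M T^-2]
Right side: [I^2 L^-1 M^-1 T^4]

The two sides have different dimensions, so the equation is NOT dimensionally consistent.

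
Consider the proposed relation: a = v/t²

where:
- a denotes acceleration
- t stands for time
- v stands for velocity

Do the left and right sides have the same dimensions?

No

a (acceleration) has dimensions [L T^-2].
t (time) has dimensions [T].
v (velocity) has dimensions [L T^-1].

Left side: [L T^-2]
Right side: [L T^-3]

The two sides have different dimensions, so the equation is NOT dimensionally consistent.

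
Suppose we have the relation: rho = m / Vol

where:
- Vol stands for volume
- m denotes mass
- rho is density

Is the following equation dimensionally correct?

Yes

Vol (volume) has dimensions [L^3].
m (mass) has dimensions [M].
rho (density) has dimensions [L^-3 M].

Left side: [L^-3 M]
Right side: [L^-3 M]

Both sides have the same dimensions, so the equation is dimensionally consistent.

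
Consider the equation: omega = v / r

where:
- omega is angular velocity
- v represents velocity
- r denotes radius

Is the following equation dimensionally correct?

Yes

omega (angular velocity) has dimensions [T^-1].
v (velocity) has dimensions [L T^-1].
r (radius) has dimensions [L].

Left side: [T^-1]
Right side: [T^-1]

Both sides have the same dimensions, so the equation is dimensionally consistent.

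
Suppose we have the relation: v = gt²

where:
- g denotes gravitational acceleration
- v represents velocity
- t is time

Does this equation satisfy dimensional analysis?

No

g (gravitational acceleration) has dimensions [L T^-2].
v (velocity) has dimensions [L T^-1].
t (time) has dimensions [T].

Left side: [L T^-1]
Right side: [L]

The two sides have different dimensions, so the equation is NOT dimensionally consistent.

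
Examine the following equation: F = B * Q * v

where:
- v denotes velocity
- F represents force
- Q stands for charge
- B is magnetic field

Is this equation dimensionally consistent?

Yes

v (velocity) has dimensions [L T^-1].
F (force) has dimensions [L M T^-2].
Q (charge) has dimensions [I T].
B (magnetic field) has dimensions [I^-1 M T^-2].

Left side: [L M T^-2]
Right side: [L M T^-2]

Both sides have the same dimensions, so the equation is dimensionally consistent.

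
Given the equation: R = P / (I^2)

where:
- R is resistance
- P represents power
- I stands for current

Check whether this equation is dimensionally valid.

Yes

R (resistance) has dimensions [I^-2 L^2 M T^-3].
P (power) has dimensions [L^2 M T^-3].
I (current) has dimensions [I].

Left side: [I^-2 L^2 M T^-3]
Right side: [I^-2 L^2 M T^-3]

Both sides have the same dimensions, so the equation is dimensionally consistent.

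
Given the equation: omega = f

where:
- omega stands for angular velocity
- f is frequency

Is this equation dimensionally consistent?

Yes

omega (angular velocity) has dimensions [T^-1].
f (frequency) has dimensions [T^-1].

Left side: [T^-1]
Right side: [T^-1]

Both sides have the same dimensions, so the equation is dimensionally consistent.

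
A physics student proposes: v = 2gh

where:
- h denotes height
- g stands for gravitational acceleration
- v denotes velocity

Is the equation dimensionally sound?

No

h (height) has dimensions [L].
g (gravitational acceleration) has dimensions [L T^-2].
v (velocity) has dimensions [L T^-1].

Left side: [L T^-1]
Right side: [L^2 T^-2]

The two sides have different dimensions, so the equation is NOT dimensionally consistent.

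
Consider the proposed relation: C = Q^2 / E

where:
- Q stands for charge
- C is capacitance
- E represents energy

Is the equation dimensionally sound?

Yes

Q (charge) has dimensions [I T].
C (capacitance) has dimensions [I^2 L^-2 M^-1 T^4].
E (energy) has dimensions [L^2 M T^-2].

Left side: [I^2 L^-2 M^-1 T^4]
Right side: [I^2 L^-2 M^-1 T^4]

Both sides have the same dimensions, so the equation is dimensionally consistent.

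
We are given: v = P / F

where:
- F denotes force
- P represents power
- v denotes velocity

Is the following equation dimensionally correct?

Yes

F (force) has dimensions [L M T^-2].
P (power) has dimensions [L^2 M T^-3].
v (velocity) has dimensions [L T^-1].

Left side: [L T^-1]
Right side: [L T^-1]

Both sides have the same dimensions, so the equation is dimensionally consistent.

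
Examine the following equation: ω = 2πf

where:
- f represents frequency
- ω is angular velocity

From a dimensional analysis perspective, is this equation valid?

Yes

f (frequency) has dimensions [T^-1].
ω (angular velocity) has dimensions [T^-1].

Left side: [T^-1]
Right side: [T^-1]

Both sides have the same dimensions, so the equation is dimensionally consistent.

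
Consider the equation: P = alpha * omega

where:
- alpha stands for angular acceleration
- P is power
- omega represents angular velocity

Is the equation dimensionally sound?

No

alpha (angular acceleration) has dimensions [T^-2].
P (power) has dimensions [L^2 M T^-3].
omega (angular velocity) has dimensions [T^-1].

Left side: [L^2 M T^-3]
Right side: [T^-3]

The two sides have different dimensions, so the equation is NOT dimensionally consistent.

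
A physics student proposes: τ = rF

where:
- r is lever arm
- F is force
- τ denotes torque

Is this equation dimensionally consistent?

Yes

r (lever arm) has dimensions [L].
F (force) has dimensions [L M T^-2].
τ (torque) has dimensions [L^2 M T^-2].

Left side: [L^2 M T^-2]
Right side: [L^2 M T^-2]

Both sides have the same dimensions, so the equation is dimensionally consistent.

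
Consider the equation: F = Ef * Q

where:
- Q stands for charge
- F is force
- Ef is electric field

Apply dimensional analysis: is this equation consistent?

Yes

Q (charge) has dimensions [I T].
F (force) has dimensions [L M T^-2].
Ef (electric field) has dimensions [I^-1 L M T^-3].

Left side: [L M T^-2]
Right side: [L M T^-2]

Both sides have the same dimensions, so the equation is dimensionally consistent.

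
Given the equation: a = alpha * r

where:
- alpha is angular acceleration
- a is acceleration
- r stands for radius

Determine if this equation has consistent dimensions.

Yes

alpha (angular acceleration) has dimensions [T^-2].
a (acceleration) has dimensions [L T^-2].
r (radius) has dimensions [L].

Left side: [L T^-2]
Right side: [L T^-2]

Both sides have the same dimensions, so the equation is dimensionally consistent.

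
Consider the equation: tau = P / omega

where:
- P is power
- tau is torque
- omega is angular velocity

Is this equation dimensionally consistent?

Yes

P (power) has dimensions [L^2 M T^-3].
tau (torque) has dimensions [L^2 M T^-2].
omega (angular velocity) has dimensions [T^-1].

Left side: [L^2 M T^-2]
Right side: [L^2 M T^-2]

Both sides have the same dimensions, so the equation is dimensionally consistent.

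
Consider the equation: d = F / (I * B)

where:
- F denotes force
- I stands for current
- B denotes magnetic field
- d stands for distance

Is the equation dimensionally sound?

Yes

F (force) has dimensions [L M T^-2].
I (current) has dimensions [I].
B (magnetic field) has dimensions [I^-1 M T^-2].
d (distance) has dimensions [L].

Left side: [L]
Right side: [L]

Both sides have the same dimensions, so the equation is dimensionally consistent.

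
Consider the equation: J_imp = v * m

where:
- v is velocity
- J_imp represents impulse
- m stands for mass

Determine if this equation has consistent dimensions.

Yes

v (velocity) has dimensions [L T^-1].
J_imp (impulse) has dimensions [L M T^-1].
m (mass) has dimensions [M].

Left side: [L M T^-1]
Right side: [L M T^-1]

Both sides have the same dimensions, so the equation is dimensionally consistent.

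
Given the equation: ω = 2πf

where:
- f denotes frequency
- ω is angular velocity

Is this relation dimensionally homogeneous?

Yes

f (frequency) has dimensions [T^-1].
ω (angular velocity) has dimensions [T^-1].

Left side: [T^-1]
Right side: [T^-1]

Both sides have the same dimensions, so the equation is dimensionally consistent.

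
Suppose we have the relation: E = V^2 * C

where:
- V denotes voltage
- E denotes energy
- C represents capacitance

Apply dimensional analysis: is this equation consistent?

Yes

V (voltage) has dimensions [I^-1 L^2 M T^-3].
E (energy) has dimensions [L^2 M T^-2].
C (capacitance) has dimensions [I^2 L^-2 M^-1 T^4].

Left side: [L^2 M T^-2]
Right side: [L^2 M T^-2]

Both sides have the same dimensions, so the equation is dimensionally consistent.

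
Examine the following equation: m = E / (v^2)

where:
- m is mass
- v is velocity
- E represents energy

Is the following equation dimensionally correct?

Yes

m (mass) has dimensions [M].
v (velocity) has dimensions [L T^-1].
E (energy) has dimensions [L^2 M T^-2].

Left side: [M]
Right side: [M]

Both sides have the same dimensions, so the equation is dimensionally consistent.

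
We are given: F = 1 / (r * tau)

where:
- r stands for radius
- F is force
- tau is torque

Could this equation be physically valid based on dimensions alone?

No

r (radius) has dimensions [L].
F (force) has dimensions [L M T^-2].
tau (torque) has dimensions [L^2 M T^-2].

Left side: [L M T^-2]
Right side: [L^-3 M^-1 T^2]

The two sides have different dimensions, so the equation is NOT dimensionally consistent.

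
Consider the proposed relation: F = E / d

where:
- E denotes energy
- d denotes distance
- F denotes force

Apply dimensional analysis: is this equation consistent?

Yes

E (energy) has dimensions [L^2 M T^-2].
d (distance) has dimensions [L].
F (force) has dimensions [L M T^-2].

Left side: [L M T^-2]
Right side: [L M T^-2]

Both sides have the same dimensions, so the equation is dimensionally consistent.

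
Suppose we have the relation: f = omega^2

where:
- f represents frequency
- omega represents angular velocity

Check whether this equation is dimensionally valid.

No

f (frequency) has dimensions [T^-1].
omega (angular velocity) has dimensions [T^-1].

Left side: [T^-1]
Right side: [T^-2]

The two sides have different dimensions, so the equation is NOT dimensionally consistent.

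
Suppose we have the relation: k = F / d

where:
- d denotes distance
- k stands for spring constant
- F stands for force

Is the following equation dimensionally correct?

Yes

d (distance) has dimensions [L].
k (spring constant) has dimensions [M T^-2].
F (force) has dimensions [L M T^-2].

Left side: [M T^-2]
Right side: [M T^-2]

Both sides have the same dimensions, so the equation is dimensionally consistent.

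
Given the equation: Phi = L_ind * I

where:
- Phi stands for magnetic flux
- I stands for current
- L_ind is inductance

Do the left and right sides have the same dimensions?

Yes

Phi (magnetic flux) has dimensions [I^-1 L^2 M T^-2].
I (current) has dimensions [I].
L_ind (inductance) has dimensions [I^-2 L^2 M T^-2].

Left side: [I^-1 L^2 M T^-2]
Right side: [I^-1 L^2 M T^-2]

Both sides have the same dimensions, so the equation is dimensionally consistent.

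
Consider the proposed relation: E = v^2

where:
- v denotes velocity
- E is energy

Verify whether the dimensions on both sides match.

No

v (velocity) has dimensions [L T^-1].
E (energy) has dimensions [L^2 M T^-2].

Left side: [L^2 M T^-2]
Right side: [L^2 T^-2]

The two sides have different dimensions, so the equation is NOT dimensionally consistent.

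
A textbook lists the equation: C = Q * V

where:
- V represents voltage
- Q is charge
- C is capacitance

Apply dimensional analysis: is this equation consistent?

No

V (voltage) has dimensions [I^-1 L^2 M T^-3].
Q (charge) has dimensions [I T].
C (capacitance) has dimensions [I^2 L^-2 M^-1 T^4].

Left side: [I^2 L^-2 M^-1 T^4]
Right side: [L^2 M T^-2]

The two sides have different dimensions, so the equation is NOT dimensionally consistent.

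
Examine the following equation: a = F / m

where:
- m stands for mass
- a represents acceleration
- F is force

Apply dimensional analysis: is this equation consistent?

Yes

m (mass) has dimensions [M].
a (acceleration) has dimensions [L T^-2].
F (force) has dimensions [L M T^-2].

Left side: [L T^-2]
Right side: [L T^-2]

Both sides have the same dimensions, so the equation is dimensionally consistent.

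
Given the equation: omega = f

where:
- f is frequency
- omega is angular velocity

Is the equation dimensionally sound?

Yes

f (frequency) has dimensions [T^-1].
omega (angular velocity) has dimensions [T^-1].

Left side: [T^-1]
Right side: [T^-1]

Both sides have the same dimensions, so the equation is dimensionally consistent.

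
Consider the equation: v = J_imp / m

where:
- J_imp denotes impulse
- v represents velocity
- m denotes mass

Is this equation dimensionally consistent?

Yes

J_imp (impulse) has dimensions [L M T^-1].
v (velocity) has dimensions [L T^-1].
m (mass) has dimensions [M].

Left side: [L T^-1]
Right side: [L T^-1]

Both sides have the same dimensions, so the equation is dimensionally consistent.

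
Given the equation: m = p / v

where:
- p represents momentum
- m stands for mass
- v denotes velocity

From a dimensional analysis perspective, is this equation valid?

Yes

p (momentum) has dimensions [L M T^-1].
m (mass) has dimensions [M].
v (velocity) has dimensions [L T^-1].

Left side: [M]
Right side: [M]

Both sides have the same dimensions, so the equation is dimensionally consistent.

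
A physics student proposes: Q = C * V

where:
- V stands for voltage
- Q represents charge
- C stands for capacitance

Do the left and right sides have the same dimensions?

Yes

V (voltage) has dimensions [I^-1 L^2 M T^-3].
Q (charge) has dimensions [I T].
C (capacitance) has dimensions [I^2 L^-2 M^-1 T^4].

Left side: [I T]
Right side: [I T]

Both sides have the same dimensions, so the equation is dimensionally consistent.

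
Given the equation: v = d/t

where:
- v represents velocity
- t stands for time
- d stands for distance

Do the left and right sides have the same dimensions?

Yes

v (velocity) has dimensions [L T^-1].
t (time) has dimensions [T].
d (distance) has dimensions [L].

Left side: [L T^-1]
Right side: [L T^-1]

Both sides have the same dimensions, so the equation is dimensionally consistent.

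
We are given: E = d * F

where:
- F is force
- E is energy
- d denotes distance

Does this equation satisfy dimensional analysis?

Yes

F (force) has dimensions [L M T^-2].
E (energy) has dimensions [L^2 M T^-2].
d (distance) has dimensions [L].

Left side: [L^2 M T^-2]
Right side: [L^2 M T^-2]

Both sides have the same dimensions, so the equation is dimensionally consistent.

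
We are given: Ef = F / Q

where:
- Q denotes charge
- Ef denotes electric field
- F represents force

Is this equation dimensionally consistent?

Yes

Q (charge) has dimensions [I T].
Ef (electric field) has dimensions [I^-1 L M T^-3].
F (force) has dimensions [L M T^-2].

Left side: [I^-1 L M T^-3]
Right side: [I^-1 L M T^-3]

Both sides have the same dimensions, so the equation is dimensionally consistent.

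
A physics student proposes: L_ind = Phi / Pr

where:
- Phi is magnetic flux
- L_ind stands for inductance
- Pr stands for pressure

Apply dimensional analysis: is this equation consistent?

No

Phi (magnetic flux) has dimensions [I^-1 L^2 M T^-2].
L_ind (inductance) has dimensions [I^-2 L^2 M T^-2].
Pr (pressure) has dimensions [L^-1 M T^-2].

Left side: [I^-2 L^2 M T^-2]
Right side: [I^-1 L^3]

The two sides have different dimensions, so the equation is NOT dimensionally consistent.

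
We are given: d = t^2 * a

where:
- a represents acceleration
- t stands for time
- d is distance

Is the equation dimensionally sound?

Yes

a (acceleration) has dimensions [L T^-2].
t (time) has dimensions [T].
d (distance) has dimensions [L].

Left side: [L]
Right side: [L]

Both sides have the same dimensions, so the equation is dimensionally consistent.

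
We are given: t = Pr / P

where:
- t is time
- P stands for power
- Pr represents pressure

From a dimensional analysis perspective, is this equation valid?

No

t (time) has dimensions [T].
P (power) has dimensions [L^2 M T^-3].
Pr (pressure) has dimensions [L^-1 M T^-2].

Left side: [T]
Right side: [L^-3 T]

The two sides have different dimensions, so the equation is NOT dimensionally consistent.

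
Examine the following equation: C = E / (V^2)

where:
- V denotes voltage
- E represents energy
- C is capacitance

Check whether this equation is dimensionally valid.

Yes

V (voltage) has dimensions [I^-1 L^2 M T^-3].
E (energy) has dimensions [L^2 M T^-2].
C (capacitance) has dimensions [I^2 L^-2 M^-1 T^4].

Left side: [I^2 L^-2 M^-1 T^4]
Right side: [I^2 L^-2 M^-1 T^4]

Both sides have the same dimensions, so the equation is dimensionally consistent.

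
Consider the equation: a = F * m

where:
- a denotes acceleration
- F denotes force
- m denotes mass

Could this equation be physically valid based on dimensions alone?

No

a (acceleration) has dimensions [L T^-2].
F (force) has dimensions [L M T^-2].
m (mass) has dimensions [M].

Left side: [L T^-2]
Right side: [L M^2 T^-2]

The two sides have different dimensions, so the equation is NOT dimensionally consistent.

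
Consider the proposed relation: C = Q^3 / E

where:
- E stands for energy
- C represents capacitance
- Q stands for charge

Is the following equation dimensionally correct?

No

E (energy) has dimensions [L^2 M T^-2].
C (capacitance) has dimensions [I^2 L^-2 M^-1 T^4].
Q (charge) has dimensions [I T].

Left side: [I^2 L^-2 M^-1 T^4]
Right side: [I^3 L^-2 M^-1 T^5]

The two sides have different dimensions, so the equation is NOT dimensionally consistent.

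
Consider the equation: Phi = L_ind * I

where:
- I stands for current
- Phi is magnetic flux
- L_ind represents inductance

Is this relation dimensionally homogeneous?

Yes

I (current) has dimensions [I].
Phi (magnetic flux) has dimensions [I^-1 L^2 M T^-2].
L_ind (inductance) has dimensions [I^-2 L^2 M T^-2].

Left side: [I^-1 L^2 M T^-2]
Right side: [I^-1 L^2 M T^-2]

Both sides have the same dimensions, so the equation is dimensionally consistent.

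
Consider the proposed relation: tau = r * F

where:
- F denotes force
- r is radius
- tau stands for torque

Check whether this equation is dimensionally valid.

Yes

F (force) has dimensions [L M T^-2].
r (radius) has dimensions [L].
tau (torque) has dimensions [L^2 M T^-2].

Left side: [L^2 M T^-2]
Right side: [L^2 M T^-2]

Both sides have the same dimensions, so the equation is dimensionally consistent.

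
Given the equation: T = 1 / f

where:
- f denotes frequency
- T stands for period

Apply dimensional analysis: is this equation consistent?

Yes

f (frequency) has dimensions [T^-1].
T (period) has dimensions [T].

Left side: [T]
Right side: [T]

Both sides have the same dimensions, so the equation is dimensionally consistent.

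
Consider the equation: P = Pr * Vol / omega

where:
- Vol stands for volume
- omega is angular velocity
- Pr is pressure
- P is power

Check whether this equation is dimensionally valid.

No

Vol (volume) has dimensions [L^3].
omega (angular velocity) has dimensions [T^-1].
Pr (pressure) has dimensions [L^-1 M T^-2].
P (power) has dimensions [L^2 M T^-3].

Left side: [L^2 M T^-3]
Right side: [L^2 M T^-1]

The two sides have different dimensions, so the equation is NOT dimensionally consistent.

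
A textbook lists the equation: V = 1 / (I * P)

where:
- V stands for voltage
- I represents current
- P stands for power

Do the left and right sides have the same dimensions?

No

V (voltage) has dimensions [I^-1 L^2 M T^-3].
I (current) has dimensions [I].
P (power) has dimensions [L^2 M T^-3].

Left side: [I^-1 L^2 M T^-3]
Right side: [I^-1 L^-2 M^-1 T^3]

The two sides have different dimensions, so the equation is NOT dimensionally consistent.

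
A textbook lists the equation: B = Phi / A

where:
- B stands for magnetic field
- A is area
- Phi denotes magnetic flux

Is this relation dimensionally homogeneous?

Yes

B (magnetic field) has dimensions [I^-1 M T^-2].
A (area) has dimensions [L^2].
Phi (magnetic flux) has dimensions [I^-1 L^2 M T^-2].

Left side: [I^-1 M T^-2]
Right side: [I^-1 M T^-2]

Both sides have the same dimensions, so the equation is dimensionally consistent.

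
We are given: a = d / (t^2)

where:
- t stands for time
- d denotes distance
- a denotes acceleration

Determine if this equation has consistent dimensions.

Yes

t (time) has dimensions [T].
d (distance) has dimensions [L].
a (acceleration) has dimensions [L T^-2].

Left side: [L T^-2]
Right side: [L T^-2]

Both sides have the same dimensions, so the equation is dimensionally consistent.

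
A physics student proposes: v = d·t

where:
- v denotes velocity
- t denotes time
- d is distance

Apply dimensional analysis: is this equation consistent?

No

v (velocity) has dimensions [L T^-1].
t (time) has dimensions [T].
d (distance) has dimensions [L].

Left side: [L T^-1]
Right side: [L T]

The two sides have different dimensions, so the equation is NOT dimensionally consistent.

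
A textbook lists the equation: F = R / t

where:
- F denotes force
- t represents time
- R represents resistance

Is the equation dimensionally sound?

No

F (force) has dimensions [L M T^-2].
t (time) has dimensions [T].
R (resistance) has dimensions [I^-2 L^2 M T^-3].

Left side: [L M T^-2]
Right side: [I^-2 L^2 M T^-4]

The two sides have different dimensions, so the equation is NOT dimensionally consistent.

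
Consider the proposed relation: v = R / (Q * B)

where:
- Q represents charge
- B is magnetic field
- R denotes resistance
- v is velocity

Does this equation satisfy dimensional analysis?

No

Q (charge) has dimensions [I T].
B (magnetic field) has dimensions [I^-1 M T^-2].
R (resistance) has dimensions [I^-2 L^2 M T^-3].
v (velocity) has dimensions [L T^-1].

Left side: [L T^-1]
Right side: [I^-2 L^2 T^-2]

The two sides have different dimensions, so the equation is NOT dimensionally consistent.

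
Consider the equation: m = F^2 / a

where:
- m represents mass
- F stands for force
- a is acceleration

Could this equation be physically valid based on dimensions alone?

No

m (mass) has dimensions [M].
F (force) has dimensions [L M T^-2].
a (acceleration) has dimensions [L T^-2].

Left side: [M]
Right side: [L M^2 T^-2]

The two sides have different dimensions, so the equation is NOT dimensionally consistent.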